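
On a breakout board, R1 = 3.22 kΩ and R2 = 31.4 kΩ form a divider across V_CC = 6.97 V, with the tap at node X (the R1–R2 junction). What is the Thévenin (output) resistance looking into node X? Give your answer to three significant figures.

R_th ≈ 2.92 kΩ

Zeroing V_CC shorts the top of R1 to ground, so R_th = R1 ‖ R2 = 2.921 kΩ.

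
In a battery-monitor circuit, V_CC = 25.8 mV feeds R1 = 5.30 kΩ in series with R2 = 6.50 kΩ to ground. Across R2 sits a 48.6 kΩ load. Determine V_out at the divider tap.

The load sits in parallel with R2, giving an effective lower resistance R2' = R2·R_L/(R2+R_L) = 5.733 kΩ.
Voltage divider with the loaded lower leg: V_out = 25.8 × 5.733/(5.30 + 5.733) = 25.8 × 0.5196 = 13.41 mV.
(Unloaded it would be 14.2 mV; the load pulls it down.)

V_out ≈ 13.4 mV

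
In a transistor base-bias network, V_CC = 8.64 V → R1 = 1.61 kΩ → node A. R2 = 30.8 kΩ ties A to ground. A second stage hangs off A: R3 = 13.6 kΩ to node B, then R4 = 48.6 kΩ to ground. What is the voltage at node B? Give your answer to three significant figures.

V_B ≈ 6.26 V

Node A sees R2 in parallel with the series input of stage 2, R3 + R4 = 62.20 kΩ.
Effective lower resistance at A: R2 ‖ 62.20 = 20.60 kΩ.
First divider: V_A = V_CC · 20.60/(1.61 + 20.60) = 8.014 V.
V_B = V_A × 0.7814 = 6.261 V.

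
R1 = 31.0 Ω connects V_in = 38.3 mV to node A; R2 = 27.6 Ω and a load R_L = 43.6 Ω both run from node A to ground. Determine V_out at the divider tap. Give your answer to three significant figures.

V_out ≈ 13.5 mV

First combine the lower leg with the load: R2 ‖ R_L = 16.90 Ω.
Voltage divider with the loaded lower leg: V_out = 38.3 × 16.90/(31.0 + 16.90) = 38.3 × 0.3528 = 13.51 mV.
(Unloaded it would be 18.0 mV; the load pulls it down.)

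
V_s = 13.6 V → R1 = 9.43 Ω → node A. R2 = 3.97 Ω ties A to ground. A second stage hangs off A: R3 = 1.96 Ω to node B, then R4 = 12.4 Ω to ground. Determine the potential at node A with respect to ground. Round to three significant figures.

V_A ≈ 3.37 V

Looking into the second stage from A: R3 + R4 = 14.36 Ω appears in parallel with R2.
R2 ‖ (R3+R4) = 3.110 Ω.
So V_A = 13.6 × 0.2480 = 3.373 V.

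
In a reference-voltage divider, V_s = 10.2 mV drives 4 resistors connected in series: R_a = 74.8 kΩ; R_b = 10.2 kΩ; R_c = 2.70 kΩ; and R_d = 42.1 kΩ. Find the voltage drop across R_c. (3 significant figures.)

V ≈ 0.212 mV

Series total: ΣR = 74.8 + 10.2 + 2.70 + 42.1 = 129.8 kΩ.
V = V_s · R/ΣR = 10.2 × 0.02080 = 0.2122 mV.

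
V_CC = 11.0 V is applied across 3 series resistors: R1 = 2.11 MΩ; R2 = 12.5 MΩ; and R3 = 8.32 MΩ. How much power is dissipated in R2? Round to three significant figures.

The common current is I = 11.0/22.93 = 0.4797 µA.
P = I²R = 0.2301 × 12.5 = 2.877 µW.

P ≈ 2.88 µW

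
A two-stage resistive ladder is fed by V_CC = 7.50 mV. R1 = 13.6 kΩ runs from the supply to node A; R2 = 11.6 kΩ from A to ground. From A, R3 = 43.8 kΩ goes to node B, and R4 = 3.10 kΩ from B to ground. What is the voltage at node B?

V_B ≈ 0.201 mV

Node A sees R2 in parallel with the series input of stage 2, R3 + R4 = 46.90 kΩ.
Effective lower resistance at A: R2 ‖ 46.90 = 9.300 kΩ.
So V_A = 7.50 × 0.4061 = 3.046 mV.
V_B = V_A × 0.06610 = 0.2013 mV.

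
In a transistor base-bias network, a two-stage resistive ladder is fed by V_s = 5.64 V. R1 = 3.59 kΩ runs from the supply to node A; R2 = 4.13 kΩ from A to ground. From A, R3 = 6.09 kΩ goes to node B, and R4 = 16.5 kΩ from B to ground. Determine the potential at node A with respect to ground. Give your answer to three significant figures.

Node A sees R2 in parallel with the series input of stage 2, R3 + R4 = 22.59 kΩ.
Effective lower resistance at A: R2 ‖ 22.59 = 3.492 kΩ.
V_A = 5.64 × 3.492/(3.59 + 3.492) = 2.781 V.

V_A ≈ 2.78 V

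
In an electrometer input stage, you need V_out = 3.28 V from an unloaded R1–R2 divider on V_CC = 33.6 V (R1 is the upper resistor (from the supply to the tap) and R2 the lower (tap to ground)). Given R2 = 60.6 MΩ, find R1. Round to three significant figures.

V_out/V_CC = R2/(R1+R2) = 0.09762.
Rearranging, R1 = R2·(1−k)/k = 60.6 × 9.244 = 560.2 MΩ.

R1 ≈ 560 MΩ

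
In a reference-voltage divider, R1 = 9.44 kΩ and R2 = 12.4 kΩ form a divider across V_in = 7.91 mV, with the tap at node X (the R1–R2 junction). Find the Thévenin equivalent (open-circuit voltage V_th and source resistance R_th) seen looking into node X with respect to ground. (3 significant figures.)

V_th ≈ 4.49 mV, R_th ≈ 5.36 kΩ

With X open, the divider is unloaded: V_th = 7.91 × 12.4/21.84 = 4.491 mV.
Looking into X with the source shorted: R_th = R1·R2/(R1+R2) = 9.440 × 12.4/21.84 = 5.360 kΩ.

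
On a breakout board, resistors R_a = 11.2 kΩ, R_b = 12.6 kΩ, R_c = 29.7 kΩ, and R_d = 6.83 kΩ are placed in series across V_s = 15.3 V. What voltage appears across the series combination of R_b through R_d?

ΣR = 11.2 + 12.6 + 29.7 + 6.83 = 60.33 kΩ.
R_{R_b..R_d} = 12.6 + 29.7 + 6.83 = 49.13 kΩ.
V = V_s · R/ΣR = 15.3 × 0.8144 = 12.46 V.

V ≈ 12.5 V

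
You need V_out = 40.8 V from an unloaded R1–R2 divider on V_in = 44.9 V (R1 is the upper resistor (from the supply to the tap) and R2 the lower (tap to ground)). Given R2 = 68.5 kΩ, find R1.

V_out/V_in = R2/(R1+R2) = 0.9087.
Rearranging, R1 = R2·(1−k)/k = 68.5 × 0.1005 = 6.884 kΩ.

R1 ≈ 6.88 kΩ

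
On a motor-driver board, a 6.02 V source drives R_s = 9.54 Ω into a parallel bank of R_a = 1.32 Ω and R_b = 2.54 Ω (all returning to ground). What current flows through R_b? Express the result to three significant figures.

Combine the parallel branches: R_p = (1/1.32 + 1/2.54)⁻¹ = 0.8686 Ω.
Node voltage V_A = V_s · R_p/(R_s + R_p) = 6.02 × 0.08345 = 0.5024 V.
Branch current I = V_A/R_b = 0.5024/2.54 = 0.1978 A.
(Check via current divider: I_total = 0.5784 A; share G_k/ΣG = 0.3420 → same result.)

I ≈ 0.198 A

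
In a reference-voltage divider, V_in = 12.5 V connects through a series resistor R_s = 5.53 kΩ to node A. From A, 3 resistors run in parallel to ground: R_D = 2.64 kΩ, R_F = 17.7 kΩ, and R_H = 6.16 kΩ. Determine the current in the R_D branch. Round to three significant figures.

I ≈ 1.10 mA

Equivalent of the parallel group: R_p = 1.673 kΩ.
Node voltage V_A = V_in · R_p/(R_s + R_p) = 12.5 × 0.2323 = 2.904 V.
Branch current I = V_A/R_D = 2.904/2.64 = 1.100 mA.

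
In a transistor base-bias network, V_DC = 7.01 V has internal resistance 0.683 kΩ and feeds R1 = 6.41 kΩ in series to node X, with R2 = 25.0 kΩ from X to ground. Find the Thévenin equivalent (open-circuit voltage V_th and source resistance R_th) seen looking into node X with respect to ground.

R1' = 0.683 + 6.41 = 7.093 kΩ (source resistance + R1).
With X open, the divider is unloaded: V_th = 7.01 × 25.0/32.09 = 5.461 V.
Looking into X with the source shorted: R_th = R1'·R2/(R1'+R2) = 7.093 × 25.0/32.09 = 5.525 kΩ.

V_th ≈ 5.46 V, R_th ≈ 5.53 kΩ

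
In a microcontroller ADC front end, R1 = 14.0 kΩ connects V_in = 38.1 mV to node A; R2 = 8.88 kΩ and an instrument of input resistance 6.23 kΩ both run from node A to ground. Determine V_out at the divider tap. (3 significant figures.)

V_out ≈ 7.90 mV

First combine the lower leg with the load: R2 ‖ R_L = 3.661 kΩ.
Voltage divider with the loaded lower leg: V_out = 38.1 × 3.661/(14.0 + 3.661) = 38.1 × 0.2073 = 7.898 mV.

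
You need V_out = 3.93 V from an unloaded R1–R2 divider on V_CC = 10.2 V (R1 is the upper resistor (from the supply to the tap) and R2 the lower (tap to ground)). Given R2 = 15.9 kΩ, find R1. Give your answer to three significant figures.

V_out/V_CC = R2/(R1+R2) = 0.3853.
So R1 = R2 · (V_CC/V_out − 1) = 15.9 × (10.2/3.93 − 1) = 15.9 × 1.595 = 25.37 kΩ.

R1 ≈ 25.4 kΩ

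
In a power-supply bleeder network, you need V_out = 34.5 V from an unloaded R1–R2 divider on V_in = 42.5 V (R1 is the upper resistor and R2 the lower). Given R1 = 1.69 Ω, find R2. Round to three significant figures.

Required fraction k = V_out/V_in = 0.8118.
So R2 = R1 · V_out/(V_in − V_out) = 1.69 × 34.5/(42.5 − 34.5) = 1.69 × 4.312 = 7.288 Ω.

R2 ≈ 7.29 Ω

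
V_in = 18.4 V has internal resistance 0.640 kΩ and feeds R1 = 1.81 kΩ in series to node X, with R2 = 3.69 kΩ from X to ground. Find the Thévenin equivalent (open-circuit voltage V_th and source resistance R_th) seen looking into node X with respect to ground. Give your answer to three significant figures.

V_th ≈ 11.1 V, R_th ≈ 1.47 kΩ

R1' = 0.640 + 1.81 = 2.450 kΩ (source resistance + R1).
With X open, the divider is unloaded: V_th = 18.4 × 3.69/6.140 = 11.06 V.
With V_in suppressed (replaced by a short), R_th = R1' ‖ R2 = (2.450 × 3.69)/(2.450 + 3.69) = 1.472 kΩ.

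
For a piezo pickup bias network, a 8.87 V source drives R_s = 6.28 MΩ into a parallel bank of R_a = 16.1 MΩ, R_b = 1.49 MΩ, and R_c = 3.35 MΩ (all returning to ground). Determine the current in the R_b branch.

Equivalent of the parallel group: R_p = 0.9692 MΩ.
V_A = 8.87 × 0.9692/7.249 = 1.186 V.
Branch current I = V_A/R_b = 1.186/1.49 = 0.7959 µA.

I ≈ 0.796 µA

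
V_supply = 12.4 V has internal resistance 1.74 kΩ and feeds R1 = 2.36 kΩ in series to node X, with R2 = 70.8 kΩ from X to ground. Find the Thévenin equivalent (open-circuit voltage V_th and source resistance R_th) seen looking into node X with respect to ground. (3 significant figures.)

R1' = 1.74 + 2.36 = 4.100 kΩ (source resistance + R1).
With X open, the divider is unloaded: V_th = 12.4 × 70.8/74.90 = 11.72 V.
Zeroing V_supply shorts the top of R1' to ground, so R_th = R1' ‖ R2 = 3.876 kΩ.

V_th ≈ 11.7 V, R_th ≈ 3.88 kΩ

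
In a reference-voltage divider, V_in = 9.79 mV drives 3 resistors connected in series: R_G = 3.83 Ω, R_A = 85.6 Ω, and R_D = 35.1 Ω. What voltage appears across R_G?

V ≈ 0.301 mV

Total series resistance ΣR = 3.83 + 85.6 + 35.1 = 124.5 Ω.
By the voltage-divider rule, V = 9.79 × 3.830/124.5 = 0.3011 mV.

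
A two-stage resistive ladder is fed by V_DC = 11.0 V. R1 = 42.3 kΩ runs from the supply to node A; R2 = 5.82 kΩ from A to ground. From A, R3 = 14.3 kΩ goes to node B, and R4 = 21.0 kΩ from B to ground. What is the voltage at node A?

Node A sees R2 in parallel with the series input of stage 2, R3 + R4 = 35.30 kΩ.
Effective lower resistance at A: R2 ‖ 35.30 = 4.996 kΩ.
First divider: V_A = V_DC · 4.996/(42.3 + 4.996) = 1.162 V.

V_A ≈ 1.16 V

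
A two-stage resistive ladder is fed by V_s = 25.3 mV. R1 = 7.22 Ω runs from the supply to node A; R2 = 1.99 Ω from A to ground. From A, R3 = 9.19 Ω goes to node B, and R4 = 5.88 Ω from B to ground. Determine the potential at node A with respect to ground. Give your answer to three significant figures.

Looking into the second stage from A: R3 + R4 = 15.07 Ω appears in parallel with R2.
Effective lower resistance at A: R2 ‖ 15.07 = 1.758 Ω.
First divider: V_A = V_s · 1.758/(7.22 + 1.758) = 4.954 mV.

V_A ≈ 4.95 mV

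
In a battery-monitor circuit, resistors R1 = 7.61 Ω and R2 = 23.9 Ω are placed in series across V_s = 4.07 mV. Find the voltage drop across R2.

Total series resistance ΣR = 7.61 + 23.9 = 31.51 Ω.
By the voltage-divider rule, V = 4.07 × 23.90/31.51 = 3.087 mV.

V ≈ 3.09 mV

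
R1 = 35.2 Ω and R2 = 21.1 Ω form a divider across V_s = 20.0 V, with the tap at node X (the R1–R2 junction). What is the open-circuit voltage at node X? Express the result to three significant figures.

V_th ≈ 7.50 V

V_th is the unloaded tap voltage: V_s · R2/(R1+R2) = 20.0 × 0.3748 = 7.496 V.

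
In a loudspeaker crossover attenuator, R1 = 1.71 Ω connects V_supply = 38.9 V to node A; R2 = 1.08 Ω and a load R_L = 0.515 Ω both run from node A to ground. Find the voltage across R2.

First combine the lower leg with the load: R2 ‖ R_L = 0.3487 Ω.
Then V_out = V_supply · R2'/(R1 + R2') = 38.9 × 0.3487/2.059 = 6.589 V.

V_out ≈ 6.59 V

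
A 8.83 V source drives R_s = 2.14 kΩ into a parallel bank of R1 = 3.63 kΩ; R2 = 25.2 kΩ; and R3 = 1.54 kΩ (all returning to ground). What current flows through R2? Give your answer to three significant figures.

I ≈ 0.114 mA

Equivalent of the parallel group: R_p = 1.037 kΩ.
Node voltage V_A = V_DC · R_p/(R_s + R_p) = 8.83 × 0.3264 = 2.882 V.
I(R2) = V_A / R2 = 2.882/25.2 = 0.1144 mA.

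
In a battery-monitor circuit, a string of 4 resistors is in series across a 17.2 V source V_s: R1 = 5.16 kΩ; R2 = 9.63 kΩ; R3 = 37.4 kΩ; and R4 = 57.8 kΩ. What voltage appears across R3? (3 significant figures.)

V ≈ 5.85 V

Total series resistance ΣR = 5.16 + 9.63 + 37.4 + 57.8 = 110.0 kΩ.
V = V_s · R/ΣR = 17.2 × 0.3400 = 5.849 V.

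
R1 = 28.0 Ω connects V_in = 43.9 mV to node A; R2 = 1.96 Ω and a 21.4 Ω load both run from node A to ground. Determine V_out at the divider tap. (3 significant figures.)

R2 ‖ R_L = (1.96 × 21.4)/(1.96 + 21.4) = 1.796 Ω.
Now apply the divider: V_out = 43.9 × 0.06026 = 2.646 mV.
(Unloaded it would be 2.87 mV; the load pulls it down.)

V_out ≈ 2.65 mV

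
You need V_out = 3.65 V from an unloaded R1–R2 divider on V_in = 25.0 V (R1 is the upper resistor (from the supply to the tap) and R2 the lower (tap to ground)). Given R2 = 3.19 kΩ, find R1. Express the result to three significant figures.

R1 ≈ 18.7 kΩ

The divider ratio is R2/(R1+R2) = 3.65/25.0 = 0.1460.
R1 = R2·(1/k − 1) = 3.19 × 5.849 = 18.66 kΩ.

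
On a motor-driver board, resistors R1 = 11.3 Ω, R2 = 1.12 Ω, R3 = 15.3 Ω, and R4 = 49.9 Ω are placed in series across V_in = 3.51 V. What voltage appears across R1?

ΣR = 11.3 + 1.12 + 15.3 + 49.9 = 77.62 Ω.
By the voltage-divider rule, V = 3.51 × 11.30/77.62 = 0.5110 V.

V ≈ 0.511 V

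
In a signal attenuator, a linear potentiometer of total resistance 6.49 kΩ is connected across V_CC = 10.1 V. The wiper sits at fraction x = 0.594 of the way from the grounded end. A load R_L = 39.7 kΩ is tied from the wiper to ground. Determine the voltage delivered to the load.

V_out ≈ 5.77 V

The pot divides into 2.635 kΩ above the wiper and 3.855 kΩ below.
(x·R_p) ‖ R_L = 3.514 kΩ.
Then V_out = V_CC · 3.514/(2.635 + 3.514) = 5.772 V.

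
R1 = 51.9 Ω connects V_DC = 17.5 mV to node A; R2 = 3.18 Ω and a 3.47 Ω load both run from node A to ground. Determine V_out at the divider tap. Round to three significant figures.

V_out ≈ 0.542 mV

First combine the lower leg with the load: R2 ‖ R_L = 1.659 Ω.
Now apply the divider: V_out = 17.5 × 0.03098 = 0.5422 mV.
(Unloaded it would be 1.01 mV; the load pulls it down.)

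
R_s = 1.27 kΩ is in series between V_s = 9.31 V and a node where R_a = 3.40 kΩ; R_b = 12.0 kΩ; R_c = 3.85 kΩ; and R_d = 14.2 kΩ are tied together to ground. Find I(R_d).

Equivalent of the parallel group: R_p = 1.413 kΩ.
V_A = 9.31 × 1.413/2.683 = 4.903 V.
Branch current I = V_A/R_d = 4.903/14.2 = 0.3453 mA.
(Check via current divider: I_total = 3.470 mA; share G_k/ΣG = 0.09952 → same result.)

I ≈ 0.345 mA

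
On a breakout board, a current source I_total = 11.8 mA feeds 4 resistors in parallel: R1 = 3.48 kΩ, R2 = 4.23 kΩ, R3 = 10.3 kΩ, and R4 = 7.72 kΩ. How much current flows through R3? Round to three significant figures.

I ≈ 1.53 mA

Total conductance ΣG = 1/3.48 + 1/4.23 + 1/10.3 + 1/7.72 = 0.7504 (units of 1/kΩ).
By the current-divider rule, I = I_total · G_k/ΣG = 11.8 × 0.1294 = 1.527 mA.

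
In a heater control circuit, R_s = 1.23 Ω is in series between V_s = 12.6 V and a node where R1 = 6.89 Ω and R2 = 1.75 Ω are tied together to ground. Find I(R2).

I ≈ 3.83 A

Combine the parallel branches: R_p = (1/6.89 + 1/1.75)⁻¹ = 1.396 Ω.
Node voltage V_A = V_s · R_p/(R_s + R_p) = 12.6 × 0.5315 = 6.697 V.
Branch current I = V_A/R2 = 6.697/1.75 = 3.827 A.
(Equivalently: I_total = 4.799 A, then current-divider fraction G_k/ΣG = 0.7975.)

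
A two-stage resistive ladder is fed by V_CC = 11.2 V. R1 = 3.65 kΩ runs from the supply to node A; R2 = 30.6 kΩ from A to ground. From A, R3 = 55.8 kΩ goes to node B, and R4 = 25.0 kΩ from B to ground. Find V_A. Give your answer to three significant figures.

V_A ≈ 9.62 V

Node A sees R2 in parallel with the series input of stage 2, R3 + R4 = 80.80 kΩ.
R2 ‖ (R3+R4) = 22.19 kΩ.
V_A = 11.2 × 22.19/(3.65 + 22.19) = 9.618 V.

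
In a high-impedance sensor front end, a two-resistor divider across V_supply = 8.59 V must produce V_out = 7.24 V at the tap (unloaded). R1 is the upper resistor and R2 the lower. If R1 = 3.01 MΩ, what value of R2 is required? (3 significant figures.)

Required fraction k = V_out/V_supply = 0.8428.
So R2 = R1 · V_out/(V_supply − V_out) = 3.01 × 7.24/(8.59 − 7.24) = 3.01 × 5.363 = 16.14 MΩ.

R2 ≈ 16.1 MΩ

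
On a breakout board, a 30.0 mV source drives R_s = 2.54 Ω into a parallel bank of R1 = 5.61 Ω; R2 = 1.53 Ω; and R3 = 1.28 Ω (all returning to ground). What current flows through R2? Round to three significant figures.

Equivalent of the parallel group: R_p = 0.6199 Ω.
V_A by voltage divider: V_A = 30.0 × 0.6199/(2.54 + 0.6199) = 5.886 mV.
I(R2) = V_A / R2 = 5.886/1.53 = 3.847 mA.
(Equivalently: I_total = 9.494 mA, then current-divider fraction G_k/ΣG = 0.4052.)

I ≈ 3.85 mA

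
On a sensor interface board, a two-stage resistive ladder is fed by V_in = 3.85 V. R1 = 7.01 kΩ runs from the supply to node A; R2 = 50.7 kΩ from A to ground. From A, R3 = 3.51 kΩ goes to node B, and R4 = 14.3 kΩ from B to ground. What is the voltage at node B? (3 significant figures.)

Looking into the second stage from A: R3 + R4 = 17.81 kΩ appears in parallel with R2.
Effective lower resistance at A: R2 ‖ 17.81 = 13.18 kΩ.
First divider: V_A = V_in · 13.18/(7.01 + 13.18) = 2.513 V.
Then the unloaded second divider: V_B = V_A × R4/(R3+R4) = 2.513 × 0.8029 = 2.018 V.

V_B ≈ 2.02 V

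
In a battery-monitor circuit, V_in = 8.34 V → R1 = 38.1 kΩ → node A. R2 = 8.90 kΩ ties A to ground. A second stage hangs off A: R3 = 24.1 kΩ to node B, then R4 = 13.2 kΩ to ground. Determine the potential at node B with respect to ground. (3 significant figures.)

Node A sees R2 in parallel with the series input of stage 2, R3 + R4 = 37.30 kΩ.
R2 ‖ (R3+R4) = 7.185 kΩ.
First divider: V_A = V_in · 7.185/(38.1 + 7.185) = 1.323 V.
Then the unloaded second divider: V_B = V_A × R4/(R3+R4) = 1.323 × 0.3539 = 0.4683 V.

V_B ≈ 0.468 V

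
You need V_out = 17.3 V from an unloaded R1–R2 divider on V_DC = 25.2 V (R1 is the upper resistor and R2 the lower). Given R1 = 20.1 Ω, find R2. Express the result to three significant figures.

R2 ≈ 44.0 Ω

The divider ratio is R2/(R1+R2) = 17.3/25.2 = 0.6865.
Rearranging, R2 = R1·k/(1−k) = 20.1 × 2.190 = 44.02 Ω.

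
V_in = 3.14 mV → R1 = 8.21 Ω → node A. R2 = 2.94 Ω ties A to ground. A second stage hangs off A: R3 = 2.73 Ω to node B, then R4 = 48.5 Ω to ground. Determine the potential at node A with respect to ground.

Node A sees R2 in parallel with the series input of stage 2, R3 + R4 = 51.23 Ω.
R2 ‖ (R3+R4) = 2.780 Ω.
First divider: V_A = V_in · 2.780/(8.21 + 2.780) = 0.7944 mV.

V_A ≈ 0.794 mV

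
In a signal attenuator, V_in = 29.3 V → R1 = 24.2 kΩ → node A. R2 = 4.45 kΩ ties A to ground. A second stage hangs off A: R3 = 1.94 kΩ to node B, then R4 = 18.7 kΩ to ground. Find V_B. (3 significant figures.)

Looking into the second stage from A: R3 + R4 = 20.64 kΩ appears in parallel with R2.
R2 ‖ (R3+R4) = 3.661 kΩ.
So V_A = 29.3 × 0.1314 = 3.850 V.
Stage 2 is unloaded, so V_B = V_A · R4/(R3+R4) = 3.850 × 18.7/20.64 = 3.488 V.

V_B ≈ 3.49 V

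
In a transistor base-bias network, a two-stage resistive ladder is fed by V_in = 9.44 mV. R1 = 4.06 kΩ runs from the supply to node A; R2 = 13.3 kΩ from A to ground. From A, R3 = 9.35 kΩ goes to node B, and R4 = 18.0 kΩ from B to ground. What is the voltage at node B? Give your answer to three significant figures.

The second stage (R3 + R4 = 27.35 kΩ) loads node A in parallel with R2.
Effective lower resistance at A: R2 ‖ 27.35 = 8.948 kΩ.
So V_A = 9.44 × 0.6879 = 6.494 mV.
Stage 2 is unloaded, so V_B = V_A · R4/(R3+R4) = 6.494 × 18.0/27.35 = 4.274 mV.

V_B ≈ 4.27 mV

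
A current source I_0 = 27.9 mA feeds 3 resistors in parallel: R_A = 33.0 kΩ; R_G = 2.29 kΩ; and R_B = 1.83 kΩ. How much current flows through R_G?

Conductances: ΣG = 1/33.0 + 1/2.29 + 1/1.83 = 1.013 (1/kΩ).
By the current-divider rule, I = I_0 · G_k/ΣG = 27.9 × 0.4309 = 12.02 mA.

I ≈ 12.0 mA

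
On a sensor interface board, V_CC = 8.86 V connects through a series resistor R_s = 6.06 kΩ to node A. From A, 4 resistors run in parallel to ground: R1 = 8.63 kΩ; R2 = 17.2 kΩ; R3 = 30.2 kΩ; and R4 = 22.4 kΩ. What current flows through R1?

Equivalent of the parallel group: R_p = 3.972 kΩ.
Node voltage V_A = V_CC · R_p/(R_s + R_p) = 8.86 × 0.3959 = 3.508 V.
I(R1) = V_A / R1 = 3.508/8.63 = 0.4065 mA.
(Equivalently: I_total = 0.8832 mA, then current-divider fraction G_k/ΣG = 0.4602.)

I ≈ 0.406 mA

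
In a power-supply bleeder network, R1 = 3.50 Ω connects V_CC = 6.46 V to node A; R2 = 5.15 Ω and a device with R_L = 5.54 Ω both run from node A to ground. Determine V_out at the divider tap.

The load sits in parallel with R2, giving an effective lower resistance R2' = R2·R_L/(R2+R_L) = 2.669 Ω.
Then V_out = V_CC · R2'/(R1 + R2') = 6.46 × 2.669/6.169 = 2.795 V.

V_out ≈ 2.79 V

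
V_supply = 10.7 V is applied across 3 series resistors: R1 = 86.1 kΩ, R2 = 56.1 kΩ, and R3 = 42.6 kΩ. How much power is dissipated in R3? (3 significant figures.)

P ≈ 0.143 mW

The common current is I = 10.7/184.8 = 0.05790 mA.
V(R3) = I·R = 2.467 V; P = V·I = 2.467 × 0.05790 = 0.1428 mW.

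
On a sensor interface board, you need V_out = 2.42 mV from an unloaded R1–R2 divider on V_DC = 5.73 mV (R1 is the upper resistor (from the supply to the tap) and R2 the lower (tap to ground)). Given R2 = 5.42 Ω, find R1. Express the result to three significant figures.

R1 ≈ 7.41 Ω

Required fraction k = V_out/V_DC = 0.4223.
So R1 = R2 · (V_DC/V_out − 1) = 5.42 × (5.73/2.42 − 1) = 5.42 × 1.368 = 7.413 Ω.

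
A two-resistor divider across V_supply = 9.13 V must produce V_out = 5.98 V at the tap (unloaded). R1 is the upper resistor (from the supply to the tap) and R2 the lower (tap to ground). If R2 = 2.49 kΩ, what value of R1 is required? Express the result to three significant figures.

The divider ratio is R2/(R1+R2) = 5.98/9.13 = 0.6550.
Rearranging, R1 = R2·(1−k)/k = 2.49 × 0.5268 = 1.312 kΩ.

R1 ≈ 1.31 kΩ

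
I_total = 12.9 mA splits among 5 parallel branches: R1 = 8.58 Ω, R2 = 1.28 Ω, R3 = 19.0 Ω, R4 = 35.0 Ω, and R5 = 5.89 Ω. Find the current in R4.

ΣG = 1/8.58 + 1/1.28 + 1/19.0 + 1/35.0 + 1/5.89 = 1.149.
R4 takes the fraction G_k/ΣG = 0.02857/1.149 = 0.02487, so I = 12.9 × 0.02487 = 0.3208 mA.

I ≈ 0.321 mA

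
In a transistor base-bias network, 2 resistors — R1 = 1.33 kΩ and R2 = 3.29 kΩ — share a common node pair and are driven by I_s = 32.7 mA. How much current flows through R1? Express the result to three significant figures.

With just two branches, the current splits inversely with resistance.
So I = 32.7 × 3.29/4.620 = 23.29 mA.

I ≈ 23.3 mA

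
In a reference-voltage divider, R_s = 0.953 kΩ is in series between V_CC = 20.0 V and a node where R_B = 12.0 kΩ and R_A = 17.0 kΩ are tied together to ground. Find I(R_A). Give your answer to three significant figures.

Parallel bank: R_p = 1/(1/12.0 + 1/17.0) = 7.034 kΩ.
Node voltage V_A = V_CC · R_p/(R_s + R_p) = 20.0 × 0.8807 = 17.61 V.
I(R_A) = V_A / R_A = 17.61/17.0 = 1.036 mA.

I ≈ 1.04 mA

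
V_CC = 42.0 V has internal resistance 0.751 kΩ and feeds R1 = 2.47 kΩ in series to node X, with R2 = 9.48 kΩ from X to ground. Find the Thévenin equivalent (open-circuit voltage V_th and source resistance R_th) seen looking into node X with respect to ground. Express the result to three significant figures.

R1' = 0.751 + 2.47 = 3.221 kΩ (source resistance + R1).
V_th is the unloaded tap voltage: V_CC · R2/(R1'+R2) = 42.0 × 0.7464 = 31.35 V.
Zeroing V_CC shorts the top of R1' to ground, so R_th = R1' ‖ R2 = 2.404 kΩ.

V_th ≈ 31.3 V, R_th ≈ 2.40 kΩ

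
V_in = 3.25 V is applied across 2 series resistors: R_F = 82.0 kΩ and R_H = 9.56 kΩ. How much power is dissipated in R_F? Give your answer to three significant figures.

ΣR = 91.56 kΩ → I = 3.25/91.56 = 0.03550 mA.
V(R_F) = I·R = 2.911 V; P = V·I = 2.911 × 0.03550 = 0.1033 mW.

P ≈ 0.103 mW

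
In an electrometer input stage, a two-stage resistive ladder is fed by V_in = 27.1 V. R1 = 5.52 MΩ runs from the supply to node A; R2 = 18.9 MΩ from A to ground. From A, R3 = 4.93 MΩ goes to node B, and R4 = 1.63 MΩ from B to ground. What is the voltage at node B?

The second stage (R3 + R4 = 6.560 MΩ) loads node A in parallel with R2.
Effective lower resistance at A: R2 ‖ 6.560 = 4.870 MΩ.
V_A = 27.1 × 4.870/(5.52 + 4.870) = 12.70 V.
Stage 2 is unloaded, so V_B = V_A · R4/(R3+R4) = 12.70 × 1.63/6.560 = 3.156 V.

V_B ≈ 3.16 V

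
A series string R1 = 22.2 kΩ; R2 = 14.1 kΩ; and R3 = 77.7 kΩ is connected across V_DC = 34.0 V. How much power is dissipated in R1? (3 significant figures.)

P ≈ 1.97 mW

Series current I = V_DC/ΣR = 34.0/114.0 = 0.2982 mA.
P = I²R = 0.08895 × 22.2 = 1.975 mW.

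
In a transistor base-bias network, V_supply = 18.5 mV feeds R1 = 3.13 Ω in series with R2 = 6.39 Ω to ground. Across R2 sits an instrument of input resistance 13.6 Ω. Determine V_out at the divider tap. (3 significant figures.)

V_out ≈ 10.8 mV

First combine the lower leg with the load: R2 ‖ R_L = 4.347 Ω.
Now apply the divider: V_out = 18.5 × 0.5814 = 10.76 mV.
(Unloaded it would be 12.4 mV; the load pulls it down.)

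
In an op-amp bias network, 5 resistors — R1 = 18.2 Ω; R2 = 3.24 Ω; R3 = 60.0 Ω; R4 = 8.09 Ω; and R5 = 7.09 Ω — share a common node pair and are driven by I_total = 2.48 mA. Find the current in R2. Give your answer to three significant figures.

ΣG = 1/18.2 + 1/3.24 + 1/60.0 + 1/8.09 + 1/7.09 = 0.6449.
Current divider: I(R2) = I_total · G_k/ΣG = 2.48 × (0.3086/0.6449) = 2.48 × 0.4786 = 1.187 mA.

I ≈ 1.19 mA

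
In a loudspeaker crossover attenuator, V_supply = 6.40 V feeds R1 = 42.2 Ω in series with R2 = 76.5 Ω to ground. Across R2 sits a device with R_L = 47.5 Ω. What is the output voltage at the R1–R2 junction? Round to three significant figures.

The load sits in parallel with R2, giving an effective lower resistance R2' = R2·R_L/(R2+R_L) = 29.30 Ω.
Then V_out = V_supply · R2'/(R1 + R2') = 6.40 × 29.30/71.50 = 2.623 V.

V_out ≈ 2.62 V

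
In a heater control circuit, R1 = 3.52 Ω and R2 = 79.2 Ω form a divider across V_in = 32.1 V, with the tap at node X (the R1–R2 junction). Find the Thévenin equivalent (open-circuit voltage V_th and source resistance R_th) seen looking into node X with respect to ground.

Open-circuit (no load on X): V_th = V_in · R2/(R1 + R2) = 32.1 × 79.2/(3.520 + 79.2) = 30.73 V.
With V_in suppressed (replaced by a short), R_th = R1 ‖ R2 = (3.520 × 79.2)/(3.520 + 79.2) = 3.370 Ω.

V_th ≈ 30.7 V, R_th ≈ 3.37 Ω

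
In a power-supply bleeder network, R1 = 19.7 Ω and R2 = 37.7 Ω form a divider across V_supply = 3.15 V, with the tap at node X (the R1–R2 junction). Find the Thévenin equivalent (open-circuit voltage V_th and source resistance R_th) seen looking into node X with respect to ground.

V_th is the unloaded tap voltage: V_supply · R2/(R1+R2) = 3.15 × 0.6568 = 2.069 V.
With V_supply suppressed (replaced by a short), R_th = R1 ‖ R2 = (19.70 × 37.7)/(19.70 + 37.7) = 12.94 Ω.

V_th ≈ 2.07 V, R_th ≈ 12.9 Ω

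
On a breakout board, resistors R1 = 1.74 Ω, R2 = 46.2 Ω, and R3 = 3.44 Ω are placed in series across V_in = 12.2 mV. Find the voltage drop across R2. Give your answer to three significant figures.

ΣR = 1.74 + 46.2 + 3.44 = 51.38 Ω.
V = V_in · R/ΣR = 12.2 × 0.8992 = 10.97 mV.

V ≈ 11.0 mV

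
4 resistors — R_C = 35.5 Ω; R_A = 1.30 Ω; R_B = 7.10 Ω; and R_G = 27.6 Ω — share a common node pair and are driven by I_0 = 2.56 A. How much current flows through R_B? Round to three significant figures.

Total conductance ΣG = 1/35.5 + 1/1.30 + 1/7.10 + 1/27.6 = 0.9745 (units of 1/Ω).
Current divider: I(R_B) = I_0 · G_k/ΣG = 2.56 × (0.1408/0.9745) = 2.56 × 0.1445 = 0.3700 A.

I ≈ 0.370 A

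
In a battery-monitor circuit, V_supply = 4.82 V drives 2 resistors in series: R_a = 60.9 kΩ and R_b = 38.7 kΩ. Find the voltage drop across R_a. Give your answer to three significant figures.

ΣR = 60.9 + 38.7 = 99.60 kΩ.
By the voltage-divider rule, V = 4.82 × 60.90/99.60 = 2.947 V.

V ≈ 2.95 V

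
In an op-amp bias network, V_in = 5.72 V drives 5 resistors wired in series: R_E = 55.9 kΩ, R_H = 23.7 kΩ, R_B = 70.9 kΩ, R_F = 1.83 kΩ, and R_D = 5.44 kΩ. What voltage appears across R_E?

ΣR = 55.9 + 23.7 + 70.9 + 1.83 + 5.44 = 157.8 kΩ.
V = V_in · R/ΣR = 5.72 × 0.3543 = 2.027 V.

V ≈ 2.03 V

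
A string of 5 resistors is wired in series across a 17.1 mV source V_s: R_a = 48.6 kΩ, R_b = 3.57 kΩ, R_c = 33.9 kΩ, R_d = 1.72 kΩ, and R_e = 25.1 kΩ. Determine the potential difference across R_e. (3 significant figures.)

Series total: ΣR = 48.6 + 3.57 + 33.9 + 1.72 + 25.1 = 112.9 kΩ.
Voltage divider: V = V_s · (25.10 / 112.9) = 17.1 × 0.2223 = 3.802 mV.

V ≈ 3.80 mV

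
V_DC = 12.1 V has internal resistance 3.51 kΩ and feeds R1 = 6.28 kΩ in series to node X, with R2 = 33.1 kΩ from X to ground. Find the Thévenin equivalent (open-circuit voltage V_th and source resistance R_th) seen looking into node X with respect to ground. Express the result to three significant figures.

R1' = 3.51 + 6.28 = 9.790 kΩ (source resistance + R1).
With X open, the divider is unloaded: V_th = 12.1 × 33.1/42.89 = 9.338 V.
With V_DC suppressed (replaced by a short), R_th = R1' ‖ R2 = (9.790 × 33.1)/(9.790 + 33.1) = 7.555 kΩ.

V_th ≈ 9.34 V, R_th ≈ 7.56 kΩ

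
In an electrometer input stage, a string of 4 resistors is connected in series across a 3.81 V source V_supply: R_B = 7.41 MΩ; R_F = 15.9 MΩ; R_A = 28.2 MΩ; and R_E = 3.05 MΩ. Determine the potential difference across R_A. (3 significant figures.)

V ≈ 1.97 V

Series total: ΣR = 7.41 + 15.9 + 28.2 + 3.05 = 54.56 MΩ.
V = V_supply · R/ΣR = 3.81 × 0.5169 = 1.969 V.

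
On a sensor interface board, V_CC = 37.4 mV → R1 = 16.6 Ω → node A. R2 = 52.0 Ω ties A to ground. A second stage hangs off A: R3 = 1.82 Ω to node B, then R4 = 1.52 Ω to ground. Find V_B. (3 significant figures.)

Node A sees R2 in parallel with the series input of stage 2, R3 + R4 = 3.340 Ω.
Effective lower resistance at A: R2 ‖ 3.340 = 3.138 Ω.
First divider: V_A = V_CC · 3.138/(16.6 + 3.138) = 5.947 mV.
Stage 2 is unloaded, so V_B = V_A · R4/(R3+R4) = 5.947 × 1.52/3.340 = 2.706 mV.

V_B ≈ 2.71 mV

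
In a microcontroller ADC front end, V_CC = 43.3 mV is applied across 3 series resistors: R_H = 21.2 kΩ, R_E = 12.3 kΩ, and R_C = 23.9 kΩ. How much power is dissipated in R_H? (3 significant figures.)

The common current is I = 43.3/57.40 = 0.7544 µA.
V(R_H) = I·R = 15.99 mV; P = V·I = 15.99 × 0.7544 = 12.06 nW.

P ≈ 12.1 nW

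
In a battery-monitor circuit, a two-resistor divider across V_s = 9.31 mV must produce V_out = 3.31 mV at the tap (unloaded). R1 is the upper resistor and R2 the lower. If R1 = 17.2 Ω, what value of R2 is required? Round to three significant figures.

R2 ≈ 9.49 Ω

The divider ratio is R2/(R1+R2) = 3.31/9.31 = 0.3555.
R2 = R1 · 0.3555/(1 − 0.3555) = 9.489 Ω.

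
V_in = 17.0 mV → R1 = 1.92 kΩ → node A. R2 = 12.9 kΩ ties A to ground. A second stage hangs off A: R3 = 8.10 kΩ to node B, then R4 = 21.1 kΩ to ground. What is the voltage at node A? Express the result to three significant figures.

V_A ≈ 14.0 mV

Looking into the second stage from A: R3 + R4 = 29.20 kΩ appears in parallel with R2.
Effective lower resistance at A: R2 ‖ 29.20 = 8.947 kΩ.
V_A = 17.0 × 8.947/(1.92 + 8.947) = 14.00 mV.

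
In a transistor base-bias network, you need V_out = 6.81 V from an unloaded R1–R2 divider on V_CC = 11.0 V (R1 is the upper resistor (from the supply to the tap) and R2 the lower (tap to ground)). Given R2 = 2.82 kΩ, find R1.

Required fraction k = V_out/V_CC = 0.6191.
R1 = R2·(1/k − 1) = 2.82 × 0.6153 = 1.735 kΩ.

R1 ≈ 1.74 kΩ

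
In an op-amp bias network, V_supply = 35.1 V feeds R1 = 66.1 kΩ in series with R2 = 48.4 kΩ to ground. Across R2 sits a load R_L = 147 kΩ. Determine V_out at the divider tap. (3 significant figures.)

R2 ‖ R_L = (48.4 × 147)/(48.4 + 147) = 36.41 kΩ.
Then V_out = V_supply · R2'/(R1 + R2') = 35.1 × 36.41/102.5 = 12.47 V.

V_out ≈ 12.5 V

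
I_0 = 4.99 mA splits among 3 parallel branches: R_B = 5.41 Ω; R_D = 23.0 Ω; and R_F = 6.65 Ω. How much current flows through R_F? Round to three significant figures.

I ≈ 1.98 mA

Total conductance ΣG = 1/5.41 + 1/23.0 + 1/6.65 = 0.3787 (units of 1/Ω).
R_F takes the fraction G_k/ΣG = 0.1504/0.3787 = 0.3971, so I = 4.99 × 0.3971 = 1.981 mA.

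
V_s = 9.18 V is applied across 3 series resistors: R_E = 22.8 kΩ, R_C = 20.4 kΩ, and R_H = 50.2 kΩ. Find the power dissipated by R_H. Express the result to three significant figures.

Series current I = V_s/ΣR = 9.18/93.40 = 0.09829 mA.
P = I²R = 0.009660 × 50.2 = 0.4849 mW.

P ≈ 0.485 mW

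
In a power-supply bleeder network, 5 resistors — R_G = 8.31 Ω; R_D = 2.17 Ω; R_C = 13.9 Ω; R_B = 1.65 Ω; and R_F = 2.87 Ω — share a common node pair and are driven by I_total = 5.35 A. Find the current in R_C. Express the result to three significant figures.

Total conductance ΣG = 1/8.31 + 1/2.17 + 1/13.9 + 1/1.65 + 1/2.87 = 1.608 (units of 1/Ω).
R_C takes the fraction G_k/ΣG = 0.07194/1.608 = 0.04475, so I = 5.35 × 0.04475 = 0.2394 A.

I ≈ 0.239 A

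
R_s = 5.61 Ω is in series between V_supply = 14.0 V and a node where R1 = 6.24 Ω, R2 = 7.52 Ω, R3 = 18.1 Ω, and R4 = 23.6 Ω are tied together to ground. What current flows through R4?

I ≈ 0.186 A

Parallel bank: R_p = 1/(1/6.24 + 1/7.52 + 1/18.1 + 1/23.6) = 2.558 Ω.
Node voltage V_A = V_supply · R_p/(R_s + R_p) = 14.0 × 0.3132 = 4.385 V.
I(R4) = V_A / R4 = 4.385/23.6 = 0.1858 A.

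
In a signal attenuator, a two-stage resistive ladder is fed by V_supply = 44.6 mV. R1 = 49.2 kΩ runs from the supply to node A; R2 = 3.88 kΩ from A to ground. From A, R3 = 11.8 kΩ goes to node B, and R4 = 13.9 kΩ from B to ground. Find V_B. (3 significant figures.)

V_B ≈ 1.55 mV

Node A sees R2 in parallel with the series input of stage 2, R3 + R4 = 25.70 kΩ.
Effective lower resistance at A: R2 ‖ 25.70 = 3.371 kΩ.
So V_A = 44.6 × 0.06412 = 2.860 mV.
Stage 2 is unloaded, so V_B = V_A · R4/(R3+R4) = 2.860 × 13.9/25.70 = 1.547 mV.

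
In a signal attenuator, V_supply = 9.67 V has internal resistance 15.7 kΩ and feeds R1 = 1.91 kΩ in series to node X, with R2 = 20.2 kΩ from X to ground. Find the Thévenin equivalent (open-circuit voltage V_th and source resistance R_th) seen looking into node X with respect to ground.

R1' = 15.7 + 1.91 = 17.61 kΩ (source resistance + R1).
V_th is the unloaded tap voltage: V_supply · R2/(R1'+R2) = 9.67 × 0.5343 = 5.166 V.
Zeroing V_supply shorts the top of R1' to ground, so R_th = R1' ‖ R2 = 9.408 kΩ.

V_th ≈ 5.17 V, R_th ≈ 9.41 kΩ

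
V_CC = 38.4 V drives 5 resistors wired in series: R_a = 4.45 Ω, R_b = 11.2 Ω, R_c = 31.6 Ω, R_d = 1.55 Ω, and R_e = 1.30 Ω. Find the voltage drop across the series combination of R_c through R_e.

Total series resistance ΣR = 4.45 + 11.2 + 31.6 + 1.55 + 1.30 = 50.10 Ω.
R_{R_c..R_e} = 31.6 + 1.55 + 1.30 = 34.45 Ω.
By the voltage-divider rule, V = 38.4 × 34.45/50.10 = 26.40 V.

V ≈ 26.4 V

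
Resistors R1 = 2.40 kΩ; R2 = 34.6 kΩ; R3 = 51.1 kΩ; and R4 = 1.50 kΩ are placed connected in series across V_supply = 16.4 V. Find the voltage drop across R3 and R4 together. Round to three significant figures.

Series total: ΣR = 2.40 + 34.6 + 51.1 + 1.50 = 89.60 kΩ.
R_{R3..R4} = 51.1 + 1.50 = 52.60 kΩ.
Voltage divider: V = V_supply · (52.60 / 89.60) = 16.4 × 0.5871 = 9.628 V.

V ≈ 9.63 V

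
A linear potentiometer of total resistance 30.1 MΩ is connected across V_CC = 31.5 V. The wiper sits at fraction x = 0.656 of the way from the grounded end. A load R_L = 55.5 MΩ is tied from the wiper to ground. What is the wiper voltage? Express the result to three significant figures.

The pot divides into 10.35 MΩ above the wiper and 19.75 MΩ below.
(x·R_p) ‖ R_L = 14.56 MΩ.
Loaded-divider output: V_out = 31.5 × 0.5845 = 18.41 V.
(Unloaded: V_out = x·V_CC = 20.7 V.)

V_out ≈ 18.4 V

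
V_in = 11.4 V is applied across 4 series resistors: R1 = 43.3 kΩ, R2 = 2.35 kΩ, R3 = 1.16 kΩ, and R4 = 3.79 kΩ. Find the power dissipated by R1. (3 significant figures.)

Series current I = V_in/ΣR = 11.4/50.60 = 0.2253 mA.
V(R1) = I·R = 9.755 V; P = V·I = 9.755 × 0.2253 = 2.198 mW.

P ≈ 2.20 mW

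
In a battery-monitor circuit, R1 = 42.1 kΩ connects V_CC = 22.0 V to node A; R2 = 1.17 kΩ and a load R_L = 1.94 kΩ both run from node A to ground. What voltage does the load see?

V_out ≈ 0.375 V

First combine the lower leg with the load: R2 ‖ R_L = 0.7298 kΩ.
Voltage divider with the loaded lower leg: V_out = 22.0 × 0.7298/(42.1 + 0.7298) = 22.0 × 0.01704 = 0.3749 V.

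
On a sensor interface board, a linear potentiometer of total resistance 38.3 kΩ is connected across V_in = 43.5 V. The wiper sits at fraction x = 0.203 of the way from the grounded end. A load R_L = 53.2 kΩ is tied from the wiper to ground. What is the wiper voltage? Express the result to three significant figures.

V_out ≈ 7.91 V

Lower segment x·R_p = 7.775 kΩ; upper segment (1−x)·R_p = 30.53 kΩ.
R_L loads the lower segment: effective lower R = 6.784 kΩ.
Loaded-divider output: V_out = 43.5 × 0.1818 = 7.909 V.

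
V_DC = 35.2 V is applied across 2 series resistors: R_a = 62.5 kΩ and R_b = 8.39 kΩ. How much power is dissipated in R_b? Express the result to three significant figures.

P ≈ 2.07 mW

ΣR = 70.89 kΩ → I = 35.2/70.89 = 0.4965 mA.
V(R_b) = I·R = 4.166 V; P = V·I = 4.166 × 0.4965 = 2.069 mW.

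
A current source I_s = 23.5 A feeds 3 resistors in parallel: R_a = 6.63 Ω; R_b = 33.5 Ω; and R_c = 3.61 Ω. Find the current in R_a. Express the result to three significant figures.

Conductances: ΣG = 1/6.63 + 1/33.5 + 1/3.61 = 0.4577 (1/Ω).
Current divider: I(R_a) = I_s · G_k/ΣG = 23.5 × (0.1508/0.4577) = 23.5 × 0.3295 = 7.744 A.

I ≈ 7.74 A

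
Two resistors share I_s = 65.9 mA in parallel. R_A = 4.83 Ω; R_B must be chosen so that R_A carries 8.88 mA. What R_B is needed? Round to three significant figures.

R_B ≈ 0.752 Ω

Two-branch current divider: I_A = I_s · R_B/(R_A + R_B).
8.88/65.9 = R_B/(R_A + R_B) → R_B = R_A · (0.1347)/(1 − 0.1347) = 4.83 × 0.1557 = 0.7522 Ω.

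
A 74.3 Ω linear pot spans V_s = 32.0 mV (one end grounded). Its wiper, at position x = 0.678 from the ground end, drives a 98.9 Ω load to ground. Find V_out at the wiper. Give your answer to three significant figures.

V_out ≈ 18.6 mV

The pot divides into 23.92 Ω above the wiper and 50.38 Ω below.
R_L loads the lower segment: effective lower R = 33.38 Ω.
V_out = 32.0 × 33.38/(23.92 + 33.38) = 18.64 mV.
(Unloaded: V_out = x·V_s = 21.7 mV.)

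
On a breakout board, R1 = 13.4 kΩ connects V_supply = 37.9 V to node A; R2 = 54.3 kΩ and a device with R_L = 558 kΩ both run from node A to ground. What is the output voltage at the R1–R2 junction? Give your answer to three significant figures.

V_out ≈ 29.8 V

R2 ‖ R_L = (54.3 × 558)/(54.3 + 558) = 49.48 kΩ.
Then V_out = V_supply · R2'/(R1 + R2') = 37.9 × 49.48/62.88 = 29.82 V.
(Unloaded it would be 30.4 V; the load pulls it down.)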